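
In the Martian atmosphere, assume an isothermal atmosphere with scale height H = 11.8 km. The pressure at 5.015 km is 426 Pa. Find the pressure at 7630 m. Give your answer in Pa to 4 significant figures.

Between two levels, P₂ = P₁ exp(−Δz/H) with Δz = z₂ − z₁.
Δz = 7630.0 − 5015.0 = 2615.0 m; Δz/H = 2615.0/11800 = 0.22161.
P₂ = 426 × exp(−0.22161) = 426 × 0.80123 = 341.32 Pa.

P ≈ 341.3 Pa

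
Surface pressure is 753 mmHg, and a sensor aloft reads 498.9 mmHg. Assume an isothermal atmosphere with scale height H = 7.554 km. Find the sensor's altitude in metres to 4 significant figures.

Invert the barometric formula: z = H ln(P₀/P).
P₀/P = 753/498.9 = 1.5093; ln(1.5093) = 0.41165.
z = 7554.0 × 0.41165 = 3109.6 m.

z ≈ 3110 m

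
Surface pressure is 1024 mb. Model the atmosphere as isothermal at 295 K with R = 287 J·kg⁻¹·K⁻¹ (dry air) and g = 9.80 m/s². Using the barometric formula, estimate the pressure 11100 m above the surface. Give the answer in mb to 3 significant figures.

P ≈ 283 mb

Scale height: H = RT/g = 287 × 295 / 9.80 = 8639.3 m.
Barometric formula: P = P₀ exp(−z/H).
z/H = 11100/8639.3 = 1.2848; exp(−1.2848) = 0.27671.
P = 1024 × 0.27671 = 283.35 mb.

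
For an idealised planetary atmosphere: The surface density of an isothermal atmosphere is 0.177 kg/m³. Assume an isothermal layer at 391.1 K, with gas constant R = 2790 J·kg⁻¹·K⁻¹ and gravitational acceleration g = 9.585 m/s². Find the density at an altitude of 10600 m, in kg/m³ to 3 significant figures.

ρ ≈ 0.161 kg/m³

Scale height: H = RT/g = 2790 × 391.1 / 9.585 = 113840 m.
In an isothermal atmosphere, density decays like pressure: ρ = ρ₀ exp(−z/H).
z/H = 10600/113840 = 0.093113; exp(−0.093113) = 0.91109.
ρ = 0.177 × 0.91109 = 0.16126 kg/m³.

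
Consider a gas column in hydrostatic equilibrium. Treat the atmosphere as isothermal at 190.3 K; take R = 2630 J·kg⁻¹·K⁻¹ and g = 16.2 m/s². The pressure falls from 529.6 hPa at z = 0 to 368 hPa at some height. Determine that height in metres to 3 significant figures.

z ≈ 11200 m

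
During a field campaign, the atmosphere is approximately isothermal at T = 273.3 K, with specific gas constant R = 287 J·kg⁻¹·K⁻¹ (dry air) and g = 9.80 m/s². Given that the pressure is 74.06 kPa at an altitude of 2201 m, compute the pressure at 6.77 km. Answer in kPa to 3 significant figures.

P ≈ 41.8 kPa

Scale height: H = RT/g = 287 × 273.3 / 9.80 = 8003.8 m.
Between two levels, P₂ = P₁ exp(−Δz/H) with Δz = z₂ − z₁.
Δz = 6770.0 − 2201.0 = 4569.0 m; Δz/H = 4569.0/8003.8 = 0.57085.
P₂ = 74.06 × exp(−0.57085) = 74.06 × 0.56504 = 41.847 kPa.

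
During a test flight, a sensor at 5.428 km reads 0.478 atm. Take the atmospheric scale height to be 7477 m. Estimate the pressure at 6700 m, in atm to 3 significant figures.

P ≈ 0.403 atm

Between two levels, P₂ = P₁ exp(−Δz/H) with Δz = z₂ − z₁.
Δz = 6700.0 − 5428.0 = 1272.0 m; Δz/H = 1272.0/7477.0 = 0.17012.
P₂ = 0.478 × exp(−0.17012) = 0.478 × 0.84356 = 0.40322 atm.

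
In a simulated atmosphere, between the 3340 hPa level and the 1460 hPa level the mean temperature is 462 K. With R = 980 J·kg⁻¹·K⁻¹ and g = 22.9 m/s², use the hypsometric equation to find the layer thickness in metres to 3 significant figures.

Δz ≈ 16400 m

Hypsometric equation: Δz = (R T̄/g) ln(P₁/P₂).
R T̄/g = 980 × 462 / 22.9 = 19771 m.
ln(3340/1460) = ln(2.2877) = 0.82755.
Δz = 19771 × 0.82755 = 16361 m.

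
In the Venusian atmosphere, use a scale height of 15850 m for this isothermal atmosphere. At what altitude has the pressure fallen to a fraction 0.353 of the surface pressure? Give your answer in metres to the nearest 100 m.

Set P/P₀ = exp(−z/H) = 0.353, so z = −H ln(0.353).
−ln(0.353) = 1.0413; z = 15850 × 1.0413 = 16505 m.

z ≈ 16500 m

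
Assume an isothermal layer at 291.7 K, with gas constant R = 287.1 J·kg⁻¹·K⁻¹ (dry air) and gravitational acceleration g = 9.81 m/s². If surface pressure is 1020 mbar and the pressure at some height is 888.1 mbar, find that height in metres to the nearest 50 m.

Scale height: H = RT/g = 287.1 × 291.7 / 9.81 = 8536.9 m.
Invert the barometric formula: z = H ln(P₀/P).
P₀/P = 1020/888.1 = 1.1485; ln(1.1485) = 0.13846.
z = 8536.9 × 0.13846 = 1182.0 m.

z ≈ 1200 m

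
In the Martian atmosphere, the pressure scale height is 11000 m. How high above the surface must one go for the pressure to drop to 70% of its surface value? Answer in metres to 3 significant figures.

Set P/P₀ = exp(−z/H) = 0.7, so z = −H ln(0.7).
−ln(0.7) = 0.35667; z = 11000 × 0.35667 = 3923.4 m.

z ≈ 3920 m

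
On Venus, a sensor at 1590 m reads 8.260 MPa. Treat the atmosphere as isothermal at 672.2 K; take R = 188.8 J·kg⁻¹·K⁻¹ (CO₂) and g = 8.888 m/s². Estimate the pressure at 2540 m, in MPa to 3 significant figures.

P ≈ 7.73 MPa

Scale height: H = RT/g = 188.8 × 672.2 / 8.888 = 14279 m.
Between two levels, P₂ = P₁ exp(−Δz/H) with Δz = z₂ − z₁.
Δz = 2540.0 − 1590.0 = 950.00 m; Δz/H = 950.00/14279 = 0.066531.
P₂ = 8.260 × exp(−0.066531) = 8.260 × 0.93563 = 7.7283 MPa.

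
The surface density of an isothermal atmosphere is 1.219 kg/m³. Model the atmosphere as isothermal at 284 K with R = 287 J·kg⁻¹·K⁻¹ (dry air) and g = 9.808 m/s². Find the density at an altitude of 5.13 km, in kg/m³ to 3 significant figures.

Scale height: H = RT/g = 287 × 284 / 9.808 = 8310.4 m.
In an isothermal atmosphere, density decays like pressure: ρ = ρ₀ exp(−z/H).
z/H = 5130.0/8310.4 = 0.61730; exp(−0.61730) = 0.53940.
ρ = 1.219 × 0.53940 = 0.65753 kg/m³.

ρ ≈ 0.658 kg/m³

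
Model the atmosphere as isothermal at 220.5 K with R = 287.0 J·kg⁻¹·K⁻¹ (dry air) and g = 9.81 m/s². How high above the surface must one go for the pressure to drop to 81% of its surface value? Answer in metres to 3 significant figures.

z ≈ 1360 m

Scale height: H = RT/g = 287.0 × 220.5 / 9.81 = 6450.9 m.
Set P/P₀ = exp(−z/H) = 0.81, so z = −H ln(0.81).
−ln(0.81) = 0.21072; z = 6450.9 × 0.21072 = 1359.3 m.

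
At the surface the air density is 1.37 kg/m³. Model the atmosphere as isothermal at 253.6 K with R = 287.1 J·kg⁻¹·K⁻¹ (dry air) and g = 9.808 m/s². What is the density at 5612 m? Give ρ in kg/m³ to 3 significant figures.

ρ ≈ 0.643 kg/m³

Scale height: H = RT/g = 287.1 × 253.6 / 9.808 = 7423.4 m.
In an isothermal atmosphere, density decays like pressure: ρ = ρ₀ exp(−z/H).
z/H = 5612.0/7423.4 = 0.75599; exp(−0.75599) = 0.46955.
ρ = 1.37 × 0.46955 = 0.64328 kg/m³.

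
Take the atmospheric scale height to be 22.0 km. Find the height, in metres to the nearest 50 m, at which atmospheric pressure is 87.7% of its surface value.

Set P/P₀ = exp(−z/H) = 0.877, so z = −H ln(0.877).
−ln(0.877) = 0.13125; z = 22000 × 0.13125 = 2887.5 m.

z ≈ 2900 m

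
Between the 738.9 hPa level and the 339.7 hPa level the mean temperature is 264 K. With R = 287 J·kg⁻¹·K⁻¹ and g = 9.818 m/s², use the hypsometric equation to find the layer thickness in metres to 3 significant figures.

Hypsometric equation: Δz = (R T̄/g) ln(P₁/P₂).
R T̄/g = 287 × 264 / 9.818 = 7717.3 m.
ln(738.9/339.7) = ln(2.1752) = 0.77712.
Δz = 7717.3 × 0.77712 = 5997.3 m.

Δz ≈ 6000 m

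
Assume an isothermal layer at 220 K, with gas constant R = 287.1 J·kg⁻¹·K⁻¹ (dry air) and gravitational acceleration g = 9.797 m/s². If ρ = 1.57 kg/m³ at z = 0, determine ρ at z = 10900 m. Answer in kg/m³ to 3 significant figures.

Scale height: H = RT/g = 287.1 × 220 / 9.797 = 6447.1 m.
In an isothermal atmosphere, density decays like pressure: ρ = ρ₀ exp(−z/H).
z/H = 10900/6447.1 = 1.6907; exp(−1.6907) = 0.18439.
ρ = 1.57 × 0.18439 = 0.28949 kg/m³.

ρ ≈ 0.289 kg/m³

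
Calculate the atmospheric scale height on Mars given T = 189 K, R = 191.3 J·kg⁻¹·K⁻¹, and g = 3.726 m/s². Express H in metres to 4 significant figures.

The scale height of an isothermal atmosphere is H = RT/g.
H = 191.3 × 189 / 3.726 = 36156/3.726 = 9703.7 m.

H ≈ 9704 m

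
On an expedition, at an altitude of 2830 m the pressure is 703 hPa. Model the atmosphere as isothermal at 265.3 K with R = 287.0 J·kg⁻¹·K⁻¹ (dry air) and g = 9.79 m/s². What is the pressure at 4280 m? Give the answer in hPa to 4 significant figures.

P ≈ 583.4 hPa

Scale height: H = RT/g = 287.0 × 265.3 / 9.79 = 7777.4 m.
Between two levels, P₂ = P₁ exp(−Δz/H) with Δz = z₂ − z₁.
Δz = 4280.0 − 2830.0 = 1450.0 m; Δz/H = 1450.0/7777.4 = 0.18644.
P₂ = 703 × exp(−0.18644) = 703 × 0.82991 = 583.43 hPa.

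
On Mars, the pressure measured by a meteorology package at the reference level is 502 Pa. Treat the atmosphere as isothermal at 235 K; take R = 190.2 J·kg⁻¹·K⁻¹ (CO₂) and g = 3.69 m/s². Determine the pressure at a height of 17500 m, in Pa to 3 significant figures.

P ≈ 118 Pa

Scale height: H = RT/g = 190.2 × 235 / 3.69 = 12113 m.
Barometric formula: P = P₀ exp(−z/H).
z/H = 17500/12113 = 1.4447; exp(−1.4447) = 0.23582.
P = 502 × 0.23582 = 118.38 Pa.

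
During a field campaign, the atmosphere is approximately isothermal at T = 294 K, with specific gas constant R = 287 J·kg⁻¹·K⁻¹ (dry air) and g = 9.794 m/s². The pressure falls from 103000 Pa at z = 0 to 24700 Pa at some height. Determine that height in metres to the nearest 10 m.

Scale height: H = RT/g = 287 × 294 / 9.794 = 8615.3 m.
Invert the barometric formula: z = H ln(P₀/P).
P₀/P = 103000/24700 = 4.1700; ln(4.1700) = 1.4279.
z = 8615.3 × 1.4279 = 12302 m.

z ≈ 12300 m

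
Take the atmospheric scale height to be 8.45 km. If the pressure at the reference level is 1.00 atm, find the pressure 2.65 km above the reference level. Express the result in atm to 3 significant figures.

P ≈ 0.731 atm

Barometric formula: P = P₀ exp(−z/H).
z/H = 2650.0/8450.0 = 0.31361; exp(−0.31361) = 0.73080.
P = 1.00 × 0.73080 = 0.73080 atm.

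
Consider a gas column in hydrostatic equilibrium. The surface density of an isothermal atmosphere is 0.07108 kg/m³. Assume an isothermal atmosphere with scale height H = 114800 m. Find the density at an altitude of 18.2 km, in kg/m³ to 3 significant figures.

ρ ≈ 0.0607 kg/m³

In an isothermal atmosphere, density decays like pressure: ρ = ρ₀ exp(−z/H).
z/H = 18200/114800 = 0.15854; exp(−0.15854) = 0.85339.
ρ = 0.07108 × 0.85339 = 0.060659 kg/m³.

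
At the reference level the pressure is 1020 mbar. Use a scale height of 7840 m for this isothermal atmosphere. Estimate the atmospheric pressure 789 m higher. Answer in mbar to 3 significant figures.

P ≈ 922 mbar

Barometric formula: P = P₀ exp(−z/H).
z/H = 789.00/7840.0 = 0.10064; exp(−0.10064) = 0.90426.
P = 1020 × 0.90426 = 922.35 mbar.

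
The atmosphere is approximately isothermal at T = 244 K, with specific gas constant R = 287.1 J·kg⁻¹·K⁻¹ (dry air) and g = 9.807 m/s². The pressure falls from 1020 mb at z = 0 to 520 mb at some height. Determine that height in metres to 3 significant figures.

z ≈ 4810 m

Scale height: H = RT/g = 287.1 × 244 / 9.807 = 7143.1 m.
Invert the barometric formula: z = H ln(P₀/P).
P₀/P = 1020/520 = 1.9615; ln(1.9615) = 0.67371.
z = 7143.1 × 0.67371 = 4812.4 m.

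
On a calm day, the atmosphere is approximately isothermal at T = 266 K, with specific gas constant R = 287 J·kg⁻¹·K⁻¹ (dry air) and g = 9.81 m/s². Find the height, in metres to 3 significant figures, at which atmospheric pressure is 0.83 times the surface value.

z ≈ 1450 m

Scale height: H = RT/g = 287 × 266 / 9.81 = 7782.1 m.
Set P/P₀ = exp(−z/H) = 0.83, so z = −H ln(0.83).
−ln(0.83) = 0.18633; z = 7782.1 × 0.18633 = 1450.0 m.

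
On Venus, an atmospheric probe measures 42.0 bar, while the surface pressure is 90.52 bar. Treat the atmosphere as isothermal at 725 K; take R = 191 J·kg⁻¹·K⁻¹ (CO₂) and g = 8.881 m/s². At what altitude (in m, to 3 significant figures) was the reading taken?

z ≈ 12000 m

Scale height: H = RT/g = 191 × 725 / 8.881 = 15592 m.
Invert the barometric formula: z = H ln(P₀/P).
P₀/P = 90.52/42.0 = 2.1552; ln(2.1552) = 0.76788.
z = 15592 × 0.76788 = 11973 m.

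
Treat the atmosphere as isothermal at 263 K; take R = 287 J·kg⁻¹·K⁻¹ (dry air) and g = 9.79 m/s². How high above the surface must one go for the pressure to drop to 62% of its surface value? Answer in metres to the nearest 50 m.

Scale height: H = RT/g = 287 × 263 / 9.79 = 7710.0 m.
Set P/P₀ = exp(−z/H) = 0.62, so z = −H ln(0.62).
−ln(0.62) = 0.47804; z = 7710.0 × 0.47804 = 3685.7 m.

z ≈ 3700 m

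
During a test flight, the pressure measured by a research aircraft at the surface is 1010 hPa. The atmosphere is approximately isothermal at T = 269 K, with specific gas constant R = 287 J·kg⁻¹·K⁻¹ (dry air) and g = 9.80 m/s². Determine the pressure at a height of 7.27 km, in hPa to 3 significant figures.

P ≈ 401 hPa

Scale height: H = RT/g = 287 × 269 / 9.80 = 7877.9 m.
Barometric formula: P = P₀ exp(−z/H).
z/H = 7270.0/7877.9 = 0.92283; exp(−0.92283) = 0.39739.
P = 1010 × 0.39739 = 401.36 hPa.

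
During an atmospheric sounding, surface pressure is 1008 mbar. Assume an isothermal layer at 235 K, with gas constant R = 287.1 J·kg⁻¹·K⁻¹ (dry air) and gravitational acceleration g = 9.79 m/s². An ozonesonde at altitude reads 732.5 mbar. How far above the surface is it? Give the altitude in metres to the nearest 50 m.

Scale height: H = RT/g = 287.1 × 235 / 9.79 = 6891.6 m.
Invert the barometric formula: z = H ln(P₀/P).
P₀/P = 1008/732.5 = 1.3761; ln(1.3761) = 0.31925.
z = 6891.6 × 0.31925 = 2200.1 m.

z ≈ 2200 m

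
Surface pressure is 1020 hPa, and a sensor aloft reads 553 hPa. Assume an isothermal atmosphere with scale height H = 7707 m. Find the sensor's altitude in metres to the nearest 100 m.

z ≈ 4700 m

Invert the barometric formula: z = H ln(P₀/P).
P₀/P = 1020/553 = 1.8445; ln(1.8445) = 0.61221.
z = 7707.0 × 0.61221 = 4718.3 m.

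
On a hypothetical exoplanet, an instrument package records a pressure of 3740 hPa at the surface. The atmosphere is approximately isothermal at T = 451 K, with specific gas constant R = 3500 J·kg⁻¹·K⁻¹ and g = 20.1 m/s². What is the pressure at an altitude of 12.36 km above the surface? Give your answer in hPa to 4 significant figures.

Scale height: H = RT/g = 3500 × 451 / 20.1 = 78532 m.
Barometric formula: P = P₀ exp(−z/H).
z/H = 12360/78532 = 0.15739; exp(−0.15739) = 0.85437.
P = 3740 × 0.85437 = 3195.3 hPa.

P ≈ 3195 hPa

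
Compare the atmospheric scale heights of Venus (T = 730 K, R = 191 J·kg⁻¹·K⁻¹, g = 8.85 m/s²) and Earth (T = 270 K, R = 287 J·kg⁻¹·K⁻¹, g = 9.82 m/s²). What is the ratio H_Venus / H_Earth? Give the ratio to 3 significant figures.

H = RT/g for each body.
H_Venus = 191 × 730 / 8.85 = 15755 m.
H_Earth = 287 × 270 / 9.82 = 7891.0 m.
H_Venus/H_Earth = 15755/7891.0 = 1.9966.

H_Venus/H_Earth ≈ 2.00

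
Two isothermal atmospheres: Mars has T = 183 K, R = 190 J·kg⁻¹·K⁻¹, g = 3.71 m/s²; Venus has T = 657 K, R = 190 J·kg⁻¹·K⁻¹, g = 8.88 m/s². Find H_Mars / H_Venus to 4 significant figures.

H_Mars/H_Venus ≈ 0.6667

H = RT/g for each body.
H_Mars = 190 × 183 / 3.71 = 9372.0 m.
H_Venus = 190 × 657 / 8.88 = 14057 m.
H_Mars/H_Venus = 9372.0/14057 = 0.66671.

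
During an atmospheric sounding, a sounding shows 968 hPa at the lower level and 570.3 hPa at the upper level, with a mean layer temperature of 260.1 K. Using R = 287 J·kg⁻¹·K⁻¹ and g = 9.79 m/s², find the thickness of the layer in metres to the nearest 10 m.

Hypsometric equation: Δz = (R T̄/g) ln(P₁/P₂).
R T̄/g = 287 × 260.1 / 9.79 = 7625.0 m.
ln(968/570.3) = ln(1.6974) = 0.52910.
Δz = 7625.0 × 0.52910 = 4034.4 m.

Δz ≈ 4030 m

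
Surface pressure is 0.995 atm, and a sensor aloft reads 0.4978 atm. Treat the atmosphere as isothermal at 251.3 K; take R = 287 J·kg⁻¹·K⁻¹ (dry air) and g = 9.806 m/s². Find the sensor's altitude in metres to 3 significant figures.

z ≈ 5090 m

Scale height: H = RT/g = 287 × 251.3 / 9.806 = 7355.0 m.
Invert the barometric formula: z = H ln(P₀/P).
P₀/P = 0.995/0.4978 = 1.9988; ln(1.9988) = 0.69255.
z = 7355.0 × 0.69255 = 5093.7 m.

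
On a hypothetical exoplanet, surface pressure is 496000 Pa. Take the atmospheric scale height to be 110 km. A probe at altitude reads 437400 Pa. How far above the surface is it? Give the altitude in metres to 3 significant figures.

Invert the barometric formula: z = H ln(P₀/P).
P₀/P = 496000/437400 = 1.1340; ln(1.1340) = 0.12575.
z = 110000 × 0.12575 = 13832 m.

z ≈ 13800 m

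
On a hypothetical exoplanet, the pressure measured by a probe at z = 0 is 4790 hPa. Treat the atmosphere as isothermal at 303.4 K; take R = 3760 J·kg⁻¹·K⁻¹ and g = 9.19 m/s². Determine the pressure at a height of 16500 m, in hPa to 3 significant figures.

Scale height: H = RT/g = 3760 × 303.4 / 9.19 = 124130 m.
Barometric formula: P = P₀ exp(−z/H).
z/H = 16500/124130 = 0.13293; exp(−0.13293) = 0.87553.
P = 4790 × 0.87553 = 4193.8 hPa.

P ≈ 4190 hPa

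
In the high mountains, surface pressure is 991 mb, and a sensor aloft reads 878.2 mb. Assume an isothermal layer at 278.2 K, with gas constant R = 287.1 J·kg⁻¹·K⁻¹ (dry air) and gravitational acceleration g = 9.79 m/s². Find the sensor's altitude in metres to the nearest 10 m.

z ≈ 990 m

Scale height: H = RT/g = 287.1 × 278.2 / 9.79 = 8158.4 m.
Invert the barometric formula: z = H ln(P₀/P).
P₀/P = 991/878.2 = 1.1284; ln(1.1284) = 0.12080.
z = 8158.4 × 0.12080 = 985.53 m.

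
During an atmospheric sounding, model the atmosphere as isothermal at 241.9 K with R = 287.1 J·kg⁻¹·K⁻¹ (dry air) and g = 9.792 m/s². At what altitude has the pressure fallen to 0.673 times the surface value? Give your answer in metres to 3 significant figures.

z ≈ 2810 m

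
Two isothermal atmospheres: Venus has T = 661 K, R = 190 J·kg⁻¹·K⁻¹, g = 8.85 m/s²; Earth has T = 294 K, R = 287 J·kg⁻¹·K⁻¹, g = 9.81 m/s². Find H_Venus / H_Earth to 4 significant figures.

H_Venus/H_Earth ≈ 1.650

H = RT/g for each body.
H_Venus = 190 × 661 / 8.85 = 14191 m.
H_Earth = 287 × 294 / 9.81 = 8601.2 m.
H_Venus/H_Earth = 14191/8601.2 = 1.6499.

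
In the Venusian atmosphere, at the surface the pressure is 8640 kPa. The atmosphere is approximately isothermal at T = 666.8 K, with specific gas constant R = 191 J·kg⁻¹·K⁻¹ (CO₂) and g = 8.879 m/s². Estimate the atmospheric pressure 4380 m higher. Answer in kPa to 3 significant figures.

Scale height: H = RT/g = 191 × 666.8 / 8.879 = 14344 m.
Barometric formula: P = P₀ exp(−z/H).
z/H = 4380.0/14344 = 0.30535; exp(−0.30535) = 0.73687.
P = 8640 × 0.73687 = 6366.6 kPa.

P ≈ 6370 kPa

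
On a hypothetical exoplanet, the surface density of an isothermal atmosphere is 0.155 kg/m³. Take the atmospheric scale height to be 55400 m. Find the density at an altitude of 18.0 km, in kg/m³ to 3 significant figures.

ρ ≈ 0.112 kg/m³

In an isothermal atmosphere, density decays like pressure: ρ = ρ₀ exp(−z/H).
z/H = 18000/55400 = 0.32491; exp(−0.32491) = 0.72259.
ρ = 0.155 × 0.72259 = 0.11200 kg/m³.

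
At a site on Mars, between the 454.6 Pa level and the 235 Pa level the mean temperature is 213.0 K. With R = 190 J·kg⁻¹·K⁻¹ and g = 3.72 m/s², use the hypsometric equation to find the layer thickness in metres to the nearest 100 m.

Δz ≈ 7200 m

Hypsometric equation: Δz = (R T̄/g) ln(P₁/P₂).
R T̄/g = 190 × 213.0 / 3.72 = 10879 m.
ln(454.6/235) = ln(1.9345) = 0.65985.
Δz = 10879 × 0.65985 = 7178.5 m.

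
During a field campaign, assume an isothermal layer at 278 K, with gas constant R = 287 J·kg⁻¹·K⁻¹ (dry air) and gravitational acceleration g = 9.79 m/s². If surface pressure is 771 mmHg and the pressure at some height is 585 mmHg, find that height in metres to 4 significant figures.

z ≈ 2250 m

Scale height: H = RT/g = 287 × 278 / 9.79 = 8149.7 m.
Invert the barometric formula: z = H ln(P₀/P).
P₀/P = 771/585 = 1.3179; ln(1.3179) = 0.27604.
z = 8149.7 × 0.27604 = 2249.6 m.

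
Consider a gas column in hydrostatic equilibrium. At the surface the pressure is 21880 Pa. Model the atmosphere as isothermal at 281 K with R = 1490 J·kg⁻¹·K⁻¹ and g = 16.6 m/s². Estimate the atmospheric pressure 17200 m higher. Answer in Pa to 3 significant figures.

P ≈ 11100 Pa

Scale height: H = RT/g = 1490 × 281 / 16.6 = 25222 m.
Barometric formula: P = P₀ exp(−z/H).
z/H = 17200/25222 = 0.68194; exp(−0.68194) = 0.50564.
P = 21880 × 0.50564 = 11063 Pa.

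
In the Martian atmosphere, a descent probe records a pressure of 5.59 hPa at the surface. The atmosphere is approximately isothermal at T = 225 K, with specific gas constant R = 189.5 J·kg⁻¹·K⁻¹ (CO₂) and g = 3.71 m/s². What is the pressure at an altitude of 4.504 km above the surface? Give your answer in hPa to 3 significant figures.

Scale height: H = RT/g = 189.5 × 225 / 3.71 = 11493 m.
Barometric formula: P = P₀ exp(−z/H).
z/H = 4504.0/11493 = 0.39189; exp(−0.39189) = 0.67578.
P = 5.59 × 0.67578 = 3.7776 hPa.

P ≈ 3.78 hPa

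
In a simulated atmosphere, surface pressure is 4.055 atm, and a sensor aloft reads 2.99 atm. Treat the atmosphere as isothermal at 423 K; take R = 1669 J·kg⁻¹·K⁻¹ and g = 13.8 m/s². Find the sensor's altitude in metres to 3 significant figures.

z ≈ 15600 m

Scale height: H = RT/g = 1669 × 423 / 13.8 = 51158 m.
Invert the barometric formula: z = H ln(P₀/P).
P₀/P = 4.055/2.99 = 1.3562; ln(1.3562) = 0.30469.
z = 51158 × 0.30469 = 15587 m.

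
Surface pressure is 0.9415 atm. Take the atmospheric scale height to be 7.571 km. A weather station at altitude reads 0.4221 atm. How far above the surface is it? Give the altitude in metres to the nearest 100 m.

z ≈ 6100 m

Invert the barometric formula: z = H ln(P₀/P).
P₀/P = 0.9415/0.4221 = 2.2305; ln(2.2305) = 0.80223.
z = 7571.0 × 0.80223 = 6073.7 m.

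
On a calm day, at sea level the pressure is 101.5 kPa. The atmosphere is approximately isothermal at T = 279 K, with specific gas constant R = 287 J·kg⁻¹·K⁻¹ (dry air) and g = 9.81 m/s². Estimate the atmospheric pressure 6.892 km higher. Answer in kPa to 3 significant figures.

Scale height: H = RT/g = 287 × 279 / 9.81 = 8162.4 m.
Barometric formula: P = P₀ exp(−z/H).
z/H = 6892.0/8162.4 = 0.84436; exp(−0.84436) = 0.42983.
P = 101.5 × 0.42983 = 43.628 kPa.

P ≈ 43.6 kPa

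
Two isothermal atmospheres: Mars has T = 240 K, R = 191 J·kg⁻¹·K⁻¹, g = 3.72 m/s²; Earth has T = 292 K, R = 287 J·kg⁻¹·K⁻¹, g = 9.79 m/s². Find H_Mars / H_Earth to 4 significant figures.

H = RT/g for each body.
H_Mars = 191 × 240 / 3.72 = 12323 m.
H_Earth = 287 × 292 / 9.79 = 8560.2 m.
H_Mars/H_Earth = 12323/8560.2 = 1.4396.

H_Mars/H_Earth ≈ 1.440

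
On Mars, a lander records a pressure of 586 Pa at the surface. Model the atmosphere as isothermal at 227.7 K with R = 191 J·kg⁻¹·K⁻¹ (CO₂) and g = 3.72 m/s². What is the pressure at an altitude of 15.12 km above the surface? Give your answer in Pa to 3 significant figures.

Scale height: H = RT/g = 191 × 227.7 / 3.72 = 11691 m.
Barometric formula: P = P₀ exp(−z/H).
z/H = 15120/11691 = 1.2933; exp(−1.2933) = 0.27436.
P = 586 × 0.27436 = 160.77 Pa.

P ≈ 161 Pa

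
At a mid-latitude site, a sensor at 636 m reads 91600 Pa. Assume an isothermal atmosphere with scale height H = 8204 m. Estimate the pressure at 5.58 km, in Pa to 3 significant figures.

Between two levels, P₂ = P₁ exp(−Δz/H) with Δz = z₂ − z₁.
Δz = 5580.0 − 636.00 = 4944.0 m; Δz/H = 4944.0/8204.0 = 0.60263.
P₂ = 91600 × exp(−0.60263) = 91600 × 0.54737 = 50139 Pa.

P ≈ 50100 Pa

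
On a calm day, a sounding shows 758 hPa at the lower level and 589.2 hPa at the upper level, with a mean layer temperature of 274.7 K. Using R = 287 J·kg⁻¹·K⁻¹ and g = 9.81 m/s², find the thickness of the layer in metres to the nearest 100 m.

Δz ≈ 2000 m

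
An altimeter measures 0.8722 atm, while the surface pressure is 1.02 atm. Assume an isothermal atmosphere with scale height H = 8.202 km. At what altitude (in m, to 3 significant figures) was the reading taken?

z ≈ 1280 m

Invert the barometric formula: z = H ln(P₀/P).
P₀/P = 1.02/0.8722 = 1.1695; ln(1.1695) = 0.15658.
z = 8202.0 × 0.15658 = 1284.3 m.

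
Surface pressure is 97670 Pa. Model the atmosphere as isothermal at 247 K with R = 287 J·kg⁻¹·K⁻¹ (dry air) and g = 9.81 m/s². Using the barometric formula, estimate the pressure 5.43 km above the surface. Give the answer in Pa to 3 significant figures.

Scale height: H = RT/g = 287 × 247 / 9.81 = 7226.2 m.
Barometric formula: P = P₀ exp(−z/H).
z/H = 5430.0/7226.2 = 0.75143; exp(−0.75143) = 0.47169.
P = 97670 × 0.47169 = 46070 Pa.

P ≈ 46100 Pa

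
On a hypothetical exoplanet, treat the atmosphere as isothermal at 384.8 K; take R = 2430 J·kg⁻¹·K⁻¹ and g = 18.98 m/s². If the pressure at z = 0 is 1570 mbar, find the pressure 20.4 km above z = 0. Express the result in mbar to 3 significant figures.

P ≈ 1040 mbar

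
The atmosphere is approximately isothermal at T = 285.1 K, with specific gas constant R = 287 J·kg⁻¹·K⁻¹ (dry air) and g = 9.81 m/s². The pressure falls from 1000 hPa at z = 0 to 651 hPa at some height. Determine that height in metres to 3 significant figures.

Scale height: H = RT/g = 287 × 285.1 / 9.81 = 8340.8 m.
Invert the barometric formula: z = H ln(P₀/P).
P₀/P = 1000/651 = 1.5361; ln(1.5361) = 0.42925.
z = 8340.8 × 0.42925 = 3580.3 m.

z ≈ 3580 m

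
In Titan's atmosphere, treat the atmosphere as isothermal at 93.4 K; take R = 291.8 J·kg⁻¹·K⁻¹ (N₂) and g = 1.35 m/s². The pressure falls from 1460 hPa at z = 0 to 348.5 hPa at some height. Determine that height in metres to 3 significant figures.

Scale height: H = RT/g = 291.8 × 93.4 / 1.35 = 20188 m.
Invert the barometric formula: z = H ln(P₀/P).
P₀/P = 1460/348.5 = 4.1894; ln(4.1894) = 1.4326.
z = 20188 × 1.4326 = 28921 m.

z ≈ 28900 m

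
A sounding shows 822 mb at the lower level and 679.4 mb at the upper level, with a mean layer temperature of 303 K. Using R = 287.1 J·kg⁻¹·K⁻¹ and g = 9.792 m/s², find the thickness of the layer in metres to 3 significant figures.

Δz ≈ 1690 m

Hypsometric equation: Δz = (R T̄/g) ln(P₁/P₂).
R T̄/g = 287.1 × 303 / 9.792 = 8883.9 m.
ln(822/679.4) = ln(1.2099) = 0.19054.
Δz = 8883.9 × 0.19054 = 1692.7 m.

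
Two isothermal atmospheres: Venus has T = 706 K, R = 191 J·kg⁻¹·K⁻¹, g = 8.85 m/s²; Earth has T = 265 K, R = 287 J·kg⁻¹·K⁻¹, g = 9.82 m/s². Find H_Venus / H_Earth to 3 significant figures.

H_Venus/H_Earth ≈ 1.97

H = RT/g for each body.
H_Venus = 191 × 706 / 8.85 = 15237 m.
H_Earth = 287 × 265 / 9.82 = 7744.9 m.
H_Venus/H_Earth = 15237/7744.9 = 1.9674.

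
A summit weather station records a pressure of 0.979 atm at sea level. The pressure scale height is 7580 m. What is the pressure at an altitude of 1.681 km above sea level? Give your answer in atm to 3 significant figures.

Barometric formula: P = P₀ exp(−z/H).
z/H = 1681.0/7580.0 = 0.22177; exp(−0.22177) = 0.80110.
P = 0.979 × 0.80110 = 0.78428 atm.

P ≈ 0.784 atm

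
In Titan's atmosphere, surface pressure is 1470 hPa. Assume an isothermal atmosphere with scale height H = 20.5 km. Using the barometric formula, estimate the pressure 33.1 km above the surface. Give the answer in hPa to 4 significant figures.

Barometric formula: P = P₀ exp(−z/H).
z/H = 33100/20500 = 1.6146; exp(−1.6146) = 0.19897.
P = 1470 × 0.19897 = 292.49 hPa.

P ≈ 292.5 hPa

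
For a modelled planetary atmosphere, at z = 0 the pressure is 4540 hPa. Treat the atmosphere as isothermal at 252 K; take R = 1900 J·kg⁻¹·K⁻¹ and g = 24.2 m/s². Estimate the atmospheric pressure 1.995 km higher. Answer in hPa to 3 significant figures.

Scale height: H = RT/g = 1900 × 252 / 24.2 = 19785 m.
Barometric formula: P = P₀ exp(−z/H).
z/H = 1995.0/19785 = 0.10083; exp(−0.10083) = 0.90409.
P = 4540 × 0.90409 = 4104.6 hPa.

P ≈ 4100 hPa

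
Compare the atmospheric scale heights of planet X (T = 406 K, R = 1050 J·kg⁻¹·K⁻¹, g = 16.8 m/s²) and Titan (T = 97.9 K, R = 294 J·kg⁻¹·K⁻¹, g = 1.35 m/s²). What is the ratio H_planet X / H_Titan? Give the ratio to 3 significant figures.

H = RT/g for each body.
H_planet X = 1050 × 406 / 16.8 = 25375 m.
H_Titan = 294 × 97.9 / 1.35 = 21320 m.
H_planet X/H_Titan = 25375/21320 = 1.1902.

H_planet X/H_Titan ≈ 1.19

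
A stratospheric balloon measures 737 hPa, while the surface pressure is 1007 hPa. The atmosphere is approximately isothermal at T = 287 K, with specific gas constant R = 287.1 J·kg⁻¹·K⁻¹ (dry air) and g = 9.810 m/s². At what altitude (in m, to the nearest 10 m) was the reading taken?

z ≈ 2620 m

Scale height: H = RT/g = 287.1 × 287 / 9.810 = 8399.4 m.
Invert the barometric formula: z = H ln(P₀/P).
P₀/P = 1007/737 = 1.3664; ln(1.3664) = 0.31218.
z = 8399.4 × 0.31218 = 2622.1 m.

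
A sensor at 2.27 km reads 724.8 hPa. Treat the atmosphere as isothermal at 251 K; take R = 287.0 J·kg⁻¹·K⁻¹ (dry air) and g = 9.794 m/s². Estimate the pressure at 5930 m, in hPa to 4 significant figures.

P ≈ 440.7 hPa

Scale height: H = RT/g = 287.0 × 251 / 9.794 = 7355.2 m.
Between two levels, P₂ = P₁ exp(−Δz/H) with Δz = z₂ − z₁.
Δz = 5930.0 − 2270.0 = 3660.0 m; Δz/H = 3660.0/7355.2 = 0.49761.
P₂ = 724.8 × exp(−0.49761) = 724.8 × 0.60798 = 440.66 hPa.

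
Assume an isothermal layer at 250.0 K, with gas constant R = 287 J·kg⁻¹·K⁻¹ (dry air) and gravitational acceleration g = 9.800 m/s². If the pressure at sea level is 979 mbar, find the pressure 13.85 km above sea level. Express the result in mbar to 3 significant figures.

Scale height: H = RT/g = 287 × 250.0 / 9.800 = 7321.4 m.
Barometric formula: P = P₀ exp(−z/H).
z/H = 13850/7321.4 = 1.8917; exp(−1.8917) = 0.15082.
P = 979 × 0.15082 = 147.65 mbar.

P ≈ 148 mbar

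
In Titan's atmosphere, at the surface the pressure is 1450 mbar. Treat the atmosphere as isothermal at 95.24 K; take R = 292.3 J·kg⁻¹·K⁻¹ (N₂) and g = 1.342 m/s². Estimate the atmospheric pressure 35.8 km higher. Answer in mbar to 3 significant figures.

P ≈ 258 mbar

Scale height: H = RT/g = 292.3 × 95.24 / 1.342 = 20744 m.
Barometric formula: P = P₀ exp(−z/H).
z/H = 35800/20744 = 1.7258; exp(−1.7258) = 0.17803.
P = 1450 × 0.17803 = 258.14 mbar.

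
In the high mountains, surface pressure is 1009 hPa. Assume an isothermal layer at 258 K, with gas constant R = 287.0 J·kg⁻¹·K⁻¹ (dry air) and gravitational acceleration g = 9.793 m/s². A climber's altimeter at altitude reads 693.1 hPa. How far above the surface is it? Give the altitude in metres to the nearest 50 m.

z ≈ 2850 m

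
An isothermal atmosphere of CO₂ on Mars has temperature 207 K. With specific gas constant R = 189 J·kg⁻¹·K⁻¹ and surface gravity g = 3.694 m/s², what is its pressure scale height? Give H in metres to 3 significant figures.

The scale height of an isothermal atmosphere is H = RT/g.
H = 189 × 207 / 3.694 = 39123/3.694 = 10591 m.

H ≈ 10600 m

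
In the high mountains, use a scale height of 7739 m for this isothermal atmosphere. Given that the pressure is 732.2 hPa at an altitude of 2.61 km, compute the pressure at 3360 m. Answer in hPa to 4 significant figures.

Between two levels, P₂ = P₁ exp(−Δz/H) with Δz = z₂ − z₁.
Δz = 3360.0 − 2610.0 = 750.00 m; Δz/H = 750.00/7739.0 = 0.096912.
P₂ = 732.2 × exp(−0.096912) = 732.2 × 0.90764 = 664.57 hPa.

P ≈ 664.6 hPa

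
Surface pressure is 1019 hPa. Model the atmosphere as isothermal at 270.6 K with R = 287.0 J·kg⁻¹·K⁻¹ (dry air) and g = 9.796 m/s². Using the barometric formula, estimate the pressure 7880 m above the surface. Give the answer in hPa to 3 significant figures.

Scale height: H = RT/g = 287.0 × 270.6 / 9.796 = 7928.0 m.
Barometric formula: P = P₀ exp(−z/H).
z/H = 7880.0/7928.0 = 0.99395; exp(−0.99395) = 0.37011.
P = 1019 × 0.37011 = 377.14 hPa.

P ≈ 377 hPa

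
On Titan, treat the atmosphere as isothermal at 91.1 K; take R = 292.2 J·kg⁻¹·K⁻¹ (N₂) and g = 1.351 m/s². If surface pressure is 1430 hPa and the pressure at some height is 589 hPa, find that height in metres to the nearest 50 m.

Scale height: H = RT/g = 292.2 × 91.1 / 1.351 = 19703 m.
Invert the barometric formula: z = H ln(P₀/P).
P₀/P = 1430/589 = 2.4278; ln(2.4278) = 0.88699.
z = 19703 × 0.88699 = 17476 m.

z ≈ 17500 m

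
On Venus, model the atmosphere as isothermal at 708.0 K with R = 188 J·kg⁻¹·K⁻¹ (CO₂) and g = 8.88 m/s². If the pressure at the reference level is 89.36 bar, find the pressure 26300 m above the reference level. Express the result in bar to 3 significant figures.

Scale height: H = RT/g = 188 × 708.0 / 8.88 = 14989 m.
Barometric formula: P = P₀ exp(−z/H).
z/H = 26300/14989 = 1.7546; exp(−1.7546) = 0.17298.
P = 89.36 × 0.17298 = 15.457 bar.

P ≈ 15.5 bar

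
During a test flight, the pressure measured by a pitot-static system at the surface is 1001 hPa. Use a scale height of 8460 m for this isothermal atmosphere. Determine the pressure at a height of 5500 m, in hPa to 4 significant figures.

P ≈ 522.5 hPa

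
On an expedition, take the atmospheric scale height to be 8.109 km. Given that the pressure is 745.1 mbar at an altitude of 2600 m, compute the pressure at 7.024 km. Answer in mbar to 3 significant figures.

P ≈ 432 mbar

Between two levels, P₂ = P₁ exp(−Δz/H) with Δz = z₂ − z₁.
Δz = 7024.0 − 2600.0 = 4424.0 m; Δz/H = 4424.0/8109.0 = 0.54557.
P₂ = 745.1 × exp(−0.54557) = 745.1 × 0.57951 = 431.79 mbar.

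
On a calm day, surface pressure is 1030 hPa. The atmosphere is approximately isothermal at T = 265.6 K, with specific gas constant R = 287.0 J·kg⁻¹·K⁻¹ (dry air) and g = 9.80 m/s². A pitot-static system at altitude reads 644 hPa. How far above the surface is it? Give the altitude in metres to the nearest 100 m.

z ≈ 3700 m

Scale height: H = RT/g = 287.0 × 265.6 / 9.80 = 7778.3 m.
Invert the barometric formula: z = H ln(P₀/P).
P₀/P = 1030/644 = 1.5994; ln(1.5994) = 0.46963.
z = 7778.3 × 0.46963 = 3652.9 m.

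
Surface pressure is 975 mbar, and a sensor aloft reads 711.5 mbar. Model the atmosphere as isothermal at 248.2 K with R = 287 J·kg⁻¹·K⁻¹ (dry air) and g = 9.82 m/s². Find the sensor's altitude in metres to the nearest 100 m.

z ≈ 2300 m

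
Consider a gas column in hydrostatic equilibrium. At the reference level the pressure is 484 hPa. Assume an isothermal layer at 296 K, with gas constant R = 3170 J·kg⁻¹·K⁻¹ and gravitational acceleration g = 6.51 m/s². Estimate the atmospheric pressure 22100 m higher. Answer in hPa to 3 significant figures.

P ≈ 415 hPa

Scale height: H = RT/g = 3170 × 296 / 6.51 = 144140 m.
Barometric formula: P = P₀ exp(−z/H).
z/H = 22100/144140 = 0.15332; exp(−0.15332) = 0.85786.
P = 484 × 0.85786 = 415.20 hPa.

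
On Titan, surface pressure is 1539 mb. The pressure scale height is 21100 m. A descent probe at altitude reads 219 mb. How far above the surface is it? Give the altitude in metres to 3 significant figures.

Invert the barometric formula: z = H ln(P₀/P).
P₀/P = 1539/219 = 7.0274; ln(7.0274) = 1.9498.
z = 21100 × 1.9498 = 41141 m.

z ≈ 41100 m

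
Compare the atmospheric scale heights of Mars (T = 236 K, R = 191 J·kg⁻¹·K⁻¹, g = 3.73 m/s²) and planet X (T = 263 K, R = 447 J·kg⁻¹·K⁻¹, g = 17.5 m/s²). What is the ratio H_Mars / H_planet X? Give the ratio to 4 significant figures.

H = RT/g for each body.
H_Mars = 191 × 236 / 3.73 = 12085 m.
H_planet X = 447 × 263 / 17.5 = 6717.8 m.
H_Mars/H_planet X = 12085/6717.8 = 1.7990.

H_Mars/H_planet X ≈ 1.799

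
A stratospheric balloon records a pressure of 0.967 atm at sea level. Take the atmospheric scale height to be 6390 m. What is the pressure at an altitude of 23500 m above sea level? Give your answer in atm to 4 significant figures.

Barometric formula: P = P₀ exp(−z/H).
z/H = 23500/6390.0 = 3.6776; exp(−3.6776) = 0.025284.
P = 0.967 × 0.025284 = 0.024450 atm.

P ≈ 0.02445 atm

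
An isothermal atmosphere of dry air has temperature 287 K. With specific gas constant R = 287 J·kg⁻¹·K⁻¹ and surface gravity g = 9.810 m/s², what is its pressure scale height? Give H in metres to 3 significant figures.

H ≈ 8400 m

The scale height of an isothermal atmosphere is H = RT/g.
H = 287 × 287 / 9.810 = 82369/9.810 = 8396.4 m.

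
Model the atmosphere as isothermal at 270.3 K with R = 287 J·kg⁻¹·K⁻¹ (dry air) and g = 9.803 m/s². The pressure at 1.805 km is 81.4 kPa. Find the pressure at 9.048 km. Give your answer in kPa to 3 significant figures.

Scale height: H = RT/g = 287 × 270.3 / 9.803 = 7913.5 m.
Between two levels, P₂ = P₁ exp(−Δz/H) with Δz = z₂ − z₁.
Δz = 9048.0 − 1805.0 = 7243.0 m; Δz/H = 7243.0/7913.5 = 0.91527.
P₂ = 81.4 × exp(−0.91527) = 81.4 × 0.40041 = 32.593 kPa.

P ≈ 32.6 kPa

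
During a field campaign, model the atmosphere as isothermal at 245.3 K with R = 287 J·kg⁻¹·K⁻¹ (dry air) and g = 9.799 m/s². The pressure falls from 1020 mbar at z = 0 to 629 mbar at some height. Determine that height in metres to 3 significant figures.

z ≈ 3470 m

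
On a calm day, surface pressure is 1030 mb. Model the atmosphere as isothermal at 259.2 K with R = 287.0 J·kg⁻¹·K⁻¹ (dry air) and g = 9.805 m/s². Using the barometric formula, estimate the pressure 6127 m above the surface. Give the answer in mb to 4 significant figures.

Scale height: H = RT/g = 287.0 × 259.2 / 9.805 = 7587.0 m.
Barometric formula: P = P₀ exp(−z/H).
z/H = 6127.0/7587.0 = 0.80757; exp(−0.80757) = 0.44594.
P = 1030 × 0.44594 = 459.32 mb.

P ≈ 459.3 mb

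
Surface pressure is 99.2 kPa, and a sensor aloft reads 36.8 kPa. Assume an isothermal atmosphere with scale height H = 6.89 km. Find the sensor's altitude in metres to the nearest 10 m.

Invert the barometric formula: z = H ln(P₀/P).
P₀/P = 99.2/36.8 = 2.6957; ln(2.6957) = 0.99166.
z = 6890.0 × 0.99166 = 6832.5 m.

z ≈ 6830 m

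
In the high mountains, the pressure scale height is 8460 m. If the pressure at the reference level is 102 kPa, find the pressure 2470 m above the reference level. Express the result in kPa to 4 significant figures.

P ≈ 76.17 kPa

Barometric formula: P = P₀ exp(−z/H).
z/H = 2470.0/8460.0 = 0.29196; exp(−0.29196) = 0.74680.
P = 102 × 0.74680 = 76.174 kPa.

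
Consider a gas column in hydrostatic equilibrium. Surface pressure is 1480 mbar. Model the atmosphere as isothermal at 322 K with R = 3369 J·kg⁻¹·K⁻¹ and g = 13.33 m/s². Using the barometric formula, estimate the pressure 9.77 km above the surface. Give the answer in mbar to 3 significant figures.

Scale height: H = RT/g = 3369 × 322 / 13.33 = 81382 m.
Barometric formula: P = P₀ exp(−z/H).
z/H = 9770.0/81382 = 0.12005; exp(−0.12005) = 0.88688.
P = 1480 × 0.88688 = 1312.6 mbar.

P ≈ 1310 mbar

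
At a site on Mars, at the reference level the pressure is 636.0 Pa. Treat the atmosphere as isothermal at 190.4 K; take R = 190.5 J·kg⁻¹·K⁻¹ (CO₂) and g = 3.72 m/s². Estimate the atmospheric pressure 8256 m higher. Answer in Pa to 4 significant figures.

P ≈ 272.7 Pa

Scale height: H = RT/g = 190.5 × 190.4 / 3.72 = 9750.3 m.
Barometric formula: P = P₀ exp(−z/H).
z/H = 8256.0/9750.3 = 0.84674; exp(−0.84674) = 0.42881.
P = 636.0 × 0.42881 = 272.72 Pa.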